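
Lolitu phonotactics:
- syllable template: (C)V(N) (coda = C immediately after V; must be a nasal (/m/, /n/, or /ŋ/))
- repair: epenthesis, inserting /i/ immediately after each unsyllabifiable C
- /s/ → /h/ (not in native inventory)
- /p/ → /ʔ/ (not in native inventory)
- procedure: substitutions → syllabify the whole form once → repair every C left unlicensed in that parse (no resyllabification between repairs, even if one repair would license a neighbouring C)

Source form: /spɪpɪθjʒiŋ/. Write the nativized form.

hiʔɪʔɪθijiʒiŋ

Substitution: /s/ → /h/, /p/ → /ʔ/, giving /hʔɪʔɪθjʒiŋ/.
Under (C)V(N), the unsyllabifiable consonants are /h/, /θ/, /j/ (only a nasal (/m/, /n/, or /ŋ/) is licensed in coda position; onsets are limited to one consonant).
Epenthesis after each stranded consonant: /h/ → /hi/, /θ/ → /θi/, /j/ → /ji/.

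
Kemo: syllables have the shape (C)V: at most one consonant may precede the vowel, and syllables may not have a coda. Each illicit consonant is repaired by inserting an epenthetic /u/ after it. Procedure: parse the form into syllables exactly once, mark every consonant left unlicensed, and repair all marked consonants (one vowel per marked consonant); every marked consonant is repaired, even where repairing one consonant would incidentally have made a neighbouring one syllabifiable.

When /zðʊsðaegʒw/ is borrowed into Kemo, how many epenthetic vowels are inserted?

The unsyllabifiable consonants are /z/, /s/, /g/, /ʒ/, /w/; each receives one epenthetic vowel.

5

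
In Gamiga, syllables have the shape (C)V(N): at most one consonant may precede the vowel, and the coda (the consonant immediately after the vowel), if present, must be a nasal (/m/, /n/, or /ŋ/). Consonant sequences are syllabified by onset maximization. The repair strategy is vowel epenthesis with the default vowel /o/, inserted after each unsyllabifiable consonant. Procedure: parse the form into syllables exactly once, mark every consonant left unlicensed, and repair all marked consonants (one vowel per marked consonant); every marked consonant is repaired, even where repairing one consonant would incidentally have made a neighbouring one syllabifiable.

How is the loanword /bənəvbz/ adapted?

bənəvobozo

The consonants /v/, /b/, /z/ cannot be parsed into a legal (C)V(N) syllable (only a nasal (/m/, /n/, or /ŋ/) is licensed in coda position; onsets are limited to one consonant).
Inserting the epenthetic vowel yields /v/ → /vo/, /b/ → /bo/, /z/ → /zo/.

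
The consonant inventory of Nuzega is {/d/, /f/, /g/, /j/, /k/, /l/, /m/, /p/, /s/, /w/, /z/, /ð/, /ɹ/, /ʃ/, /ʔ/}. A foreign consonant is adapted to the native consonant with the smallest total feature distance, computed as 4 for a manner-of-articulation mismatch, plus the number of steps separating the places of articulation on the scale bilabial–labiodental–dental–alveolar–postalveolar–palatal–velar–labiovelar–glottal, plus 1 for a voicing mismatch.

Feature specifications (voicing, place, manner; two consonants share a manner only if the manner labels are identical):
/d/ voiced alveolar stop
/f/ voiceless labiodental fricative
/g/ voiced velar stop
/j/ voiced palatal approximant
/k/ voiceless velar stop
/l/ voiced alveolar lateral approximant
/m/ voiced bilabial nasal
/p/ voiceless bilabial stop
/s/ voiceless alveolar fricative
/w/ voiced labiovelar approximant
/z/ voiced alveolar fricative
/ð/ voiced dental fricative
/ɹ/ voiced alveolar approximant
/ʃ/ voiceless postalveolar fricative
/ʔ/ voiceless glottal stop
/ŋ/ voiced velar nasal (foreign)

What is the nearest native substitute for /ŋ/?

/g/ is closest: manner differs (nasal→stop, +4), place distance 0 (velar→velar), same voicing; total 4. Next closest is /j/ at distance 5.

g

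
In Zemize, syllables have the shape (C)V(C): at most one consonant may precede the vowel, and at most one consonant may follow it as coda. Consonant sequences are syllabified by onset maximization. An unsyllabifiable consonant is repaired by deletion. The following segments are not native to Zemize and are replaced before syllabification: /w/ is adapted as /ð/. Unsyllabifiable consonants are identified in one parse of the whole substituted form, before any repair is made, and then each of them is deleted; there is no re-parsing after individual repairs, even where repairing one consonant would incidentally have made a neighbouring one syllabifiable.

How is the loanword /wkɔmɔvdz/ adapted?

Substitution: /w/ → /ð/, giving /ðkɔmɔvdz/.
The consonants /ð/, /d/, /z/ cannot be parsed into a legal (C)V(C) syllable (at most one coda consonant is licensed; onsets are limited to one consonant).
Deletion applies to /ð/, /d/, /z/.

kɔmɔv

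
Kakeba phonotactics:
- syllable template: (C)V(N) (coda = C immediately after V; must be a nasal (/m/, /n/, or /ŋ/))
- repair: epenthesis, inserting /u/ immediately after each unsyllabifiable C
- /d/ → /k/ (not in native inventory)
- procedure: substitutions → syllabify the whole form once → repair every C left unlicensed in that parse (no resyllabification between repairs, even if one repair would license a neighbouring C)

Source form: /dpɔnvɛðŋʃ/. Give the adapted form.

Substitution: /d/ → /k/, giving /kpɔnvɛðŋʃ/.
The consonants /k/, /ð/, /ŋ/, /ʃ/ cannot be parsed into a legal (C)V(N) syllable (only a nasal (/m/, /n/, or /ŋ/) is licensed in coda position; onsets are limited to one consonant).
Epenthesis after each stranded consonant: /k/ → /ku/, /ð/ → /ðu/, /ŋ/ → /ŋu/, /ʃ/ → /ʃu/.

kupɔnvɛðuŋuʃu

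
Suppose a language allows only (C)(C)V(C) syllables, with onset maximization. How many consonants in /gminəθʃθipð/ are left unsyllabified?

Syllabifying with onset maximization leaves /ð/ stranded (at most one coda consonant is licensed; onsets may contain at most 2 consonants).

1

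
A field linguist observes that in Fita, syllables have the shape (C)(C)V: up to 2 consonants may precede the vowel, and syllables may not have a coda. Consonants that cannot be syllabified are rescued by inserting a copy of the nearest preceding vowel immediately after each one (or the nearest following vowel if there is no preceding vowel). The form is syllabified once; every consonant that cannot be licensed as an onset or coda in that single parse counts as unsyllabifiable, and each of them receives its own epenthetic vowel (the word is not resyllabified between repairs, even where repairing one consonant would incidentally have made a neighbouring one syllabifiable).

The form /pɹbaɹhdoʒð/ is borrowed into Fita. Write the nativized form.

Under (C)(C)V, the unsyllabifiable consonants are /p/, /ɹ/, /ʒ/, /ð/ (no codas are permitted; onsets may contain at most 2 consonants).
Each unlicensed consonant becomes the onset of a new syllable: /p/ → /pa/, /ɹ/ → /ɹa/, /ʒ/ → /ʒo/, /ð/ → /ðo/.

paɹbaɹahdoʒoðo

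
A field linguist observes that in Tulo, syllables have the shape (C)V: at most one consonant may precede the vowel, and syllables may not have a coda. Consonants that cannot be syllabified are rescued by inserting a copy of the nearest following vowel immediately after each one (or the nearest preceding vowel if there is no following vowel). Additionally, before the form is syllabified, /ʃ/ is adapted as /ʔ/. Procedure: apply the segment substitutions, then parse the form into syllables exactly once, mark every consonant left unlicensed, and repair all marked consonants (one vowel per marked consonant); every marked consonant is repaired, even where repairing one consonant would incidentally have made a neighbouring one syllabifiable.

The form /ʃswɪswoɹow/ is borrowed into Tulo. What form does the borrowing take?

ʔɪsɪwɪsowoɹowo

Substitution: /ʃ/ → /ʔ/, giving /ʔswɪswoɹow/.
The consonants /ʔ/, /s/, /s/, /w/ cannot be parsed into a legal (C)V syllable (no codas are permitted; onsets are limited to one consonant).
Epenthesis after each stranded consonant: /ʔ/ → /ʔɪ/, /s/ → /sɪ/, /s/ → /so/, /w/ → /wo/.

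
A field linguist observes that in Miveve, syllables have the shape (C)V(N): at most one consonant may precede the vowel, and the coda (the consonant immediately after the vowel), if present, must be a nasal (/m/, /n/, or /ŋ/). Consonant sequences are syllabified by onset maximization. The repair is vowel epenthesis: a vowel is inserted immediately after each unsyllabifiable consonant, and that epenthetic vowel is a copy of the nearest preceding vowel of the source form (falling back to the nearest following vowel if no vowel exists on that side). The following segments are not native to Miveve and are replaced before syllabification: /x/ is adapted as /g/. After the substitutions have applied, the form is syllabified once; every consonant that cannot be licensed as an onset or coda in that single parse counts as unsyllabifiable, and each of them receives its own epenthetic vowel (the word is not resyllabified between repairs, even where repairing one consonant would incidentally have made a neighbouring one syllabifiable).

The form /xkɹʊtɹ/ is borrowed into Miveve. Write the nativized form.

gʊkʊɹʊtʊɹʊ

Substitution: /x/ → /g/, giving /gkɹʊtɹ/.
The consonants /g/, /k/, /t/, /ɹ/ cannot be parsed into a legal (C)V(N) syllable (only a nasal (/m/, /n/, or /ŋ/) is licensed in coda position; onsets are limited to one consonant).
Inserting the epenthetic vowel yields /g/ → /gʊ/, /k/ → /kʊ/, /t/ → /tʊ/, /ɹ/ → /ɹʊ/.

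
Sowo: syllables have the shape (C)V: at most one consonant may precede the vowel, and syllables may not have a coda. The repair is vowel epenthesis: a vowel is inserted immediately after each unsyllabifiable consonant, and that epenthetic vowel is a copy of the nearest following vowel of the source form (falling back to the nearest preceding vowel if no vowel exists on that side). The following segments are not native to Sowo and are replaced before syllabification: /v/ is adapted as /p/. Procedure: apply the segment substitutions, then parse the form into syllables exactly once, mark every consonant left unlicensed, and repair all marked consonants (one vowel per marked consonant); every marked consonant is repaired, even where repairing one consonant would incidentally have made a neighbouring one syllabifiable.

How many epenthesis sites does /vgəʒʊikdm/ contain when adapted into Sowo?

4

After substitution the input is /pgəʒʊikdm/.
The unsyllabifiable consonants are /p/, /k/, /d/, /m/; each receives one epenthetic vowel.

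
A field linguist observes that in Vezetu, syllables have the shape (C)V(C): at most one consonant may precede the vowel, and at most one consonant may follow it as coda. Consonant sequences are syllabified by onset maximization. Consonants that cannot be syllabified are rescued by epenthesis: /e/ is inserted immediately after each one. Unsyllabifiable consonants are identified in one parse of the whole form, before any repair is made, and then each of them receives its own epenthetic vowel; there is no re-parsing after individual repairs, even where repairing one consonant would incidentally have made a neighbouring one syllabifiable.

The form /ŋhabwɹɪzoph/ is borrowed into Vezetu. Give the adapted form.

Under (C)V(C), the unsyllabifiable consonants are /ŋ/, /w/, /h/ (at most one coda consonant is licensed; onsets are limited to one consonant).
Inserting the epenthetic vowel yields /ŋ/ → /ŋe/, /w/ → /we/, /h/ → /he/.

ŋehabweɹɪzophe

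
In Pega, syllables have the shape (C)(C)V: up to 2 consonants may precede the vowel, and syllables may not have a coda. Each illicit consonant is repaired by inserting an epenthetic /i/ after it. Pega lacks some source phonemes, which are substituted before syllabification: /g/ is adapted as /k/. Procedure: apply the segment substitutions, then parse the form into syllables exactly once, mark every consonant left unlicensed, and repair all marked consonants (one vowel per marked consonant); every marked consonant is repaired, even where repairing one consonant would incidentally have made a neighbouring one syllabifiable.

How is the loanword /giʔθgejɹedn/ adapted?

kiʔiθkejɹedini

Substitution: /g/ → /k/, giving /kiʔθkejɹedn/.
The consonants /ʔ/, /d/, /n/ cannot be parsed into a legal (C)(C)V syllable (no codas are permitted; onsets may contain at most 2 consonants).
Inserting the epenthetic vowel yields /ʔ/ → /ʔi/, /d/ → /di/, /n/ → /ni/.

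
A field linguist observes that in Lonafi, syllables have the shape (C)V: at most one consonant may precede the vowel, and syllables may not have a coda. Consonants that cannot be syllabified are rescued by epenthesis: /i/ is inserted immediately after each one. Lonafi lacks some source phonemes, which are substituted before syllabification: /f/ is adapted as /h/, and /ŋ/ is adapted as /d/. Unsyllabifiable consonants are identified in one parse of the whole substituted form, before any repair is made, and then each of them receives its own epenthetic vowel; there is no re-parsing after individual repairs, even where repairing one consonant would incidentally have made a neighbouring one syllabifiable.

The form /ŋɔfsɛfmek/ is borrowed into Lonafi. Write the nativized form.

dɔhisɛhimeki

Substitution: /ŋ/ → /d/, /f/ → /h/, giving /dɔhsɛhmek/.
Syllabifying with onset maximization leaves /h/, /h/, /k/ stranded (no codas are permitted; onsets are limited to one consonant).
Inserting the epenthetic vowel yields /h/ → /hi/, /h/ → /hi/, /k/ → /ki/.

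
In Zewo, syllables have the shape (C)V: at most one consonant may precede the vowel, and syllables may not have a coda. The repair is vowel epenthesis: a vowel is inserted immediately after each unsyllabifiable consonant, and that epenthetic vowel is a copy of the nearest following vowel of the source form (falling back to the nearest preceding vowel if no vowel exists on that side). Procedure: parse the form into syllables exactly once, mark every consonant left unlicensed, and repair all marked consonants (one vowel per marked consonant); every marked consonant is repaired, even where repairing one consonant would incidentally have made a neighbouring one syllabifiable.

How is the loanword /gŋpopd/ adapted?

Syllabifying with onset maximization leaves /g/, /ŋ/, /p/, /d/ stranded (no codas are permitted; onsets are limited to one consonant).
Each unlicensed consonant becomes the onset of a new syllable: /g/ → /go/, /ŋ/ → /ŋo/, /p/ → /po/, /d/ → /do/.

goŋopopodo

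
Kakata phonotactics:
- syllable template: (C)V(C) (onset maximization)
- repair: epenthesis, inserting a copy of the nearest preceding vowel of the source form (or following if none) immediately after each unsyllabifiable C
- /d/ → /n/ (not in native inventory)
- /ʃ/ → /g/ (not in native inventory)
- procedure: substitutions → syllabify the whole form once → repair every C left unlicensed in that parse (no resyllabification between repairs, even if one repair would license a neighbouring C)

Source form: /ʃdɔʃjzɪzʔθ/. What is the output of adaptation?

Substitution: /ʃ/ → /g/, /d/ → /n/, giving /gnɔgjzɪzʔθ/.
Under (C)V(C), the unsyllabifiable consonants are /g/, /j/, /ʔ/, /θ/ (at most one coda consonant is licensed; onsets are limited to one consonant).
Epenthesis after each stranded consonant: /g/ → /gɔ/, /j/ → /jɔ/, /ʔ/ → /ʔɪ/, /θ/ → /θɪ/.

gɔnɔgjɔzɪzʔɪθɪ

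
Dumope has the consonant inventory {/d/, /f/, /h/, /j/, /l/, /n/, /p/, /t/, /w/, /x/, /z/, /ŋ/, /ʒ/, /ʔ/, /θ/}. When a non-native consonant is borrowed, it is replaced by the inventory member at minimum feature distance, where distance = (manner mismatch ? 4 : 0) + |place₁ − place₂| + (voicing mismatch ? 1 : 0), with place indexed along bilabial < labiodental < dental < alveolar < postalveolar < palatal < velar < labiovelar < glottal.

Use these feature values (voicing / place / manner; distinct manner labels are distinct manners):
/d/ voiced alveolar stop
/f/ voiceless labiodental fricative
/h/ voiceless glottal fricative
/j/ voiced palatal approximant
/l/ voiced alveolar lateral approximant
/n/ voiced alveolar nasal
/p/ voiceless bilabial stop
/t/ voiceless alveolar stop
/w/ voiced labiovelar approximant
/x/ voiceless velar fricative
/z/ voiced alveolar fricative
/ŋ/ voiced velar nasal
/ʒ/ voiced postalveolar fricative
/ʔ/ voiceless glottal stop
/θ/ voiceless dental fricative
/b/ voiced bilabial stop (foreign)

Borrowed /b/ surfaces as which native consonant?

p

/p/ is closest: same manner (stop), place distance 0 (bilabial→bilabial), voicing differs (+1); total 1. Next closest is /d/ at distance 3.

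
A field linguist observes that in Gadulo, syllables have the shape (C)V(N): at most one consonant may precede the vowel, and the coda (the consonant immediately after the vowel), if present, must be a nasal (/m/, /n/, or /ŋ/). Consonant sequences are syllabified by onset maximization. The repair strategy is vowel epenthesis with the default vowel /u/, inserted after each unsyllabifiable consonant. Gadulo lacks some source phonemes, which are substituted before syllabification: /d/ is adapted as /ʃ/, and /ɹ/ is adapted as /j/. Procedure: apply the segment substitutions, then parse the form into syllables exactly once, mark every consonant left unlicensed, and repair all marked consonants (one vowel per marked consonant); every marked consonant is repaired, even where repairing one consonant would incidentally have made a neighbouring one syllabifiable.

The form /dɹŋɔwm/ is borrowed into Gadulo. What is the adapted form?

ʃujuŋɔwumu

Substitution: /d/ → /ʃ/, /ɹ/ → /j/, giving /ʃjŋɔwm/.
Syllabifying with onset maximization leaves /ʃ/, /j/, /w/, /m/ stranded (only a nasal (/m/, /n/, or /ŋ/) is licensed in coda position; onsets are limited to one consonant).
Epenthesis after each stranded consonant: /ʃ/ → /ʃu/, /j/ → /ju/, /w/ → /wu/, /m/ → /mu/.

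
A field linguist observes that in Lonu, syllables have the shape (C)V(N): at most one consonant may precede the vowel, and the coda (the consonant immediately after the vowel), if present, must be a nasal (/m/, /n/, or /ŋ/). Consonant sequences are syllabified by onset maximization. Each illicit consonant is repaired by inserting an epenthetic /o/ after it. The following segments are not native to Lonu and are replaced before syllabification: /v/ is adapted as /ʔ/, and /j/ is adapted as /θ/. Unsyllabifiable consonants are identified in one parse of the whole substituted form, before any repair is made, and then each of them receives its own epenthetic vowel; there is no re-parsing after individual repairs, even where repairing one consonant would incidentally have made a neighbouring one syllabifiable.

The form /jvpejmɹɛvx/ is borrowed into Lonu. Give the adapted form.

Substitution: /j/ → /θ/, /v/ → /ʔ/, giving /θʔpeθmɹɛʔx/.
Under (C)V(N), the unsyllabifiable consonants are /θ/, /ʔ/, /θ/, /m/, /ʔ/, /x/ (only a nasal (/m/, /n/, or /ŋ/) is licensed in coda position; onsets are limited to one consonant).
Inserting the epenthetic vowel yields /θ/ → /θo/, /ʔ/ → /ʔo/, /θ/ → /θo/, /m/ → /mo/, /ʔ/ → /ʔo/, /x/ → /xo/.

θoʔopeθomoɹɛʔoxo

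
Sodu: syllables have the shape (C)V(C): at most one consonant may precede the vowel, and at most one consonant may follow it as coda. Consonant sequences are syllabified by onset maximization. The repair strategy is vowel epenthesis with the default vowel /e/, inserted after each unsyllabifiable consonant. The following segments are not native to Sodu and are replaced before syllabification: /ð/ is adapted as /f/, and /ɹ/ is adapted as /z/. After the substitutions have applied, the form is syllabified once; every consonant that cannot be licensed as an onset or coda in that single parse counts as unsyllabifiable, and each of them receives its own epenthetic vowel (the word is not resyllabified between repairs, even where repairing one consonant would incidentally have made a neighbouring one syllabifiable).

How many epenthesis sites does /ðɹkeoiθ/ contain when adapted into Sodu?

2

After substitution the input is /fzkeoiθ/.
The unsyllabifiable consonants are /f/, /z/; each receives one epenthetic vowel.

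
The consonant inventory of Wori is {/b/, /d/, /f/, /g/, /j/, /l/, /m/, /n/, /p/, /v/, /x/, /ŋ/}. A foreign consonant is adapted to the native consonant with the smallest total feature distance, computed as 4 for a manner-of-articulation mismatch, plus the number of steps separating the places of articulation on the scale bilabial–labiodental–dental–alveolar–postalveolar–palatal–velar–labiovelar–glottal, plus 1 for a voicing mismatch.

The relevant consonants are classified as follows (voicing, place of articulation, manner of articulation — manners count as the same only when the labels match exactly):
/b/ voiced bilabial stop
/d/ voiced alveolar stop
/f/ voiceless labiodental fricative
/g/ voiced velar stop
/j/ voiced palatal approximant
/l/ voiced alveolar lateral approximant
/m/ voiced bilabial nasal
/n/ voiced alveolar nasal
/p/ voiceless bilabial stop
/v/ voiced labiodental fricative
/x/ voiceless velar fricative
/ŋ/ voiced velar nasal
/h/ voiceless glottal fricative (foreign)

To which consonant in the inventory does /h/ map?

x

/x/ is closest: same manner (fricative), place distance 2 (glottal→velar), same voicing; total 2. Next closest is /f/ at distance 7.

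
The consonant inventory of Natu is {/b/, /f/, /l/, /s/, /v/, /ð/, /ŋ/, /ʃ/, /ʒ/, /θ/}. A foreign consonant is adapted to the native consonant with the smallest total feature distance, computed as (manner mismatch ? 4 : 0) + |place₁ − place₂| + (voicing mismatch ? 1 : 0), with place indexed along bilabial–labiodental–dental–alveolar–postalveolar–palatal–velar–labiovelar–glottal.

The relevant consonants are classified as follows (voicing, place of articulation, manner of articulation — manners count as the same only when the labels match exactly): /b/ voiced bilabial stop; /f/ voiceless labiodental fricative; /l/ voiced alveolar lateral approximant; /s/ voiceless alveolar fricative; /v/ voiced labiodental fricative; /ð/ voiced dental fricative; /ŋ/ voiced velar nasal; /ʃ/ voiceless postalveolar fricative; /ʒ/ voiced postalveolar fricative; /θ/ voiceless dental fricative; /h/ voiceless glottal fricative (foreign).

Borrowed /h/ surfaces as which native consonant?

/ʃ/ is closest: same manner (fricative), place distance 4 (glottal→postalveolar), same voicing; total 4. Next closest is /s/ at distance 5.

ʃ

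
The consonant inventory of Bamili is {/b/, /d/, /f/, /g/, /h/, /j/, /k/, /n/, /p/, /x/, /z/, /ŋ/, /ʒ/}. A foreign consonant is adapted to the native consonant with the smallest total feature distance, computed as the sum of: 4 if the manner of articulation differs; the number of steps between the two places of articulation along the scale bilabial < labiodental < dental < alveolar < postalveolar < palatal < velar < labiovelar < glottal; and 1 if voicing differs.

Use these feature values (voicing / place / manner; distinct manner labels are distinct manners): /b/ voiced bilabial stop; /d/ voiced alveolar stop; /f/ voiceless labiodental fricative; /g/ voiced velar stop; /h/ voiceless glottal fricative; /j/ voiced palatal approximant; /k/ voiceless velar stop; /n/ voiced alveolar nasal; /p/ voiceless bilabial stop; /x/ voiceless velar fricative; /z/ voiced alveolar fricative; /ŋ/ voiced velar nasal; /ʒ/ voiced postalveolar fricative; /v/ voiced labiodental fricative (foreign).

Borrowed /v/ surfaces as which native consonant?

/f/ is closest: same manner (fricative), place distance 0 (labiodental→labiodental), voicing differs (+1); total 1. Next closest is /z/ at distance 2.

f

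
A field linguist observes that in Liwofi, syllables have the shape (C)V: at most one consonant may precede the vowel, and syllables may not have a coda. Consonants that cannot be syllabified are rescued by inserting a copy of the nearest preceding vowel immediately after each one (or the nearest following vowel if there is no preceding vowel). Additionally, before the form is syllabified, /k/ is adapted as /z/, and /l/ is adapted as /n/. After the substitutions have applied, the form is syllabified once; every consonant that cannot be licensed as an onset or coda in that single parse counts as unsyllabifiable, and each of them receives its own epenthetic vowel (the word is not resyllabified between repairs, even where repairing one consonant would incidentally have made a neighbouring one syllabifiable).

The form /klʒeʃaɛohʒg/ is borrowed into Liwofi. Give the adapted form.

zeneʒeʃaɛohoʒogo

Substitution: /k/ → /z/, /l/ → /n/, giving /znʒeʃaɛohʒg/.
Under (C)V, the unsyllabifiable consonants are /z/, /n/, /h/, /ʒ/, /g/ (no codas are permitted; onsets are limited to one consonant).
Each unlicensed consonant becomes the onset of a new syllable: /z/ → /ze/, /n/ → /ne/, /h/ → /ho/, /ʒ/ → /ʒo/, /g/ → /go/.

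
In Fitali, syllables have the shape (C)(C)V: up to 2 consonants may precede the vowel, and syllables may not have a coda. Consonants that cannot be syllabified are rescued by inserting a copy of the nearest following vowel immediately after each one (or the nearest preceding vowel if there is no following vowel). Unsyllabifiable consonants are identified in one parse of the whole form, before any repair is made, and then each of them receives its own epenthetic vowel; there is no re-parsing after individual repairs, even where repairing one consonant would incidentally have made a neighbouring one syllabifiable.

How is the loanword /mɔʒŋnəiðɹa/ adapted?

Under (C)(C)V, the unsyllabifiable consonants are /ʒ/ (no codas are permitted; onsets may contain at most 2 consonants).
Epenthesis after each stranded consonant: /ʒ/ → /ʒə/.

mɔʒəŋnəiðɹa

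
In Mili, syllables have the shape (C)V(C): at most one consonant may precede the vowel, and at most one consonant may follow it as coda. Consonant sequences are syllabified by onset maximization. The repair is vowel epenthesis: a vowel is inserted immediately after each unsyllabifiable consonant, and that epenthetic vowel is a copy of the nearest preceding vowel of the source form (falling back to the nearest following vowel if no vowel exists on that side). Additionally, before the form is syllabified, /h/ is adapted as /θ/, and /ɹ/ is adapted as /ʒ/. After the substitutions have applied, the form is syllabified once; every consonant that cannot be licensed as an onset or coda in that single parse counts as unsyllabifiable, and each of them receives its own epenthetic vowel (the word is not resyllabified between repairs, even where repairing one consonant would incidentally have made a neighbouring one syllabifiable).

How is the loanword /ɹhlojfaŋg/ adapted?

Substitution: /ɹ/ → /ʒ/, /h/ → /θ/, giving /ʒθlojfaŋg/.
Syllabifying with onset maximization leaves /ʒ/, /θ/, /g/ stranded (at most one coda consonant is licensed; onsets are limited to one consonant).
Inserting the epenthetic vowel yields /ʒ/ → /ʒo/, /θ/ → /θo/, /g/ → /ga/.

ʒoθolojfaŋga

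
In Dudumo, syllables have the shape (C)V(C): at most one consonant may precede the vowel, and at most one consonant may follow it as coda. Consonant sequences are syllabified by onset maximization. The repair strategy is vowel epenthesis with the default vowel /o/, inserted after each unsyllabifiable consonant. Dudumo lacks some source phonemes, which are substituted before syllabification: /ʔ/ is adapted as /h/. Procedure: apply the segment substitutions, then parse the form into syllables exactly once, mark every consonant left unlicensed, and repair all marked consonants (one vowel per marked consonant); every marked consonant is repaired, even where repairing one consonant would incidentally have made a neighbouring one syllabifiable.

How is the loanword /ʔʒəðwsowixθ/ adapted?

hoʒəðwosowixθo

Substitution: /ʔ/ → /h/, giving /hʒəðwsowixθ/.
Syllabifying with onset maximization leaves /h/, /w/, /θ/ stranded (at most one coda consonant is licensed; onsets are limited to one consonant).
Inserting the epenthetic vowel yields /h/ → /ho/, /w/ → /wo/, /θ/ → /θo/.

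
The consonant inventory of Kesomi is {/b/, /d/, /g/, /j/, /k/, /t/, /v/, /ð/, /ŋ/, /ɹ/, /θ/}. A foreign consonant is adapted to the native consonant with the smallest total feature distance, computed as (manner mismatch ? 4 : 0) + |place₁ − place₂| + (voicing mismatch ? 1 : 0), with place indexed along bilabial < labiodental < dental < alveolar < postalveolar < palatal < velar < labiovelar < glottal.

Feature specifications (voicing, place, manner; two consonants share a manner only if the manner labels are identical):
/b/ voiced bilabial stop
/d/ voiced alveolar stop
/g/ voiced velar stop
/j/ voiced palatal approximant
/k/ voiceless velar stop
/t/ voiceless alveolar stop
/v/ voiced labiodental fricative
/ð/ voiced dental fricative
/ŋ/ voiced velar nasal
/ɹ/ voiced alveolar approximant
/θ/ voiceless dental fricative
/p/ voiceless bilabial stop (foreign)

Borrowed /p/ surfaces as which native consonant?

b

/b/ is closest: same manner (stop), place distance 0 (bilabial→bilabial), voicing differs (+1); total 1. Next closest is /t/ at distance 3.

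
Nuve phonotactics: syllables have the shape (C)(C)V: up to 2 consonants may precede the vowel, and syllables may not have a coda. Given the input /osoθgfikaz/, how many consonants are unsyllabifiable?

2

Syllabifying with onset maximization leaves /θ/, /z/ stranded (no codas are permitted; onsets may contain at most 2 consonants).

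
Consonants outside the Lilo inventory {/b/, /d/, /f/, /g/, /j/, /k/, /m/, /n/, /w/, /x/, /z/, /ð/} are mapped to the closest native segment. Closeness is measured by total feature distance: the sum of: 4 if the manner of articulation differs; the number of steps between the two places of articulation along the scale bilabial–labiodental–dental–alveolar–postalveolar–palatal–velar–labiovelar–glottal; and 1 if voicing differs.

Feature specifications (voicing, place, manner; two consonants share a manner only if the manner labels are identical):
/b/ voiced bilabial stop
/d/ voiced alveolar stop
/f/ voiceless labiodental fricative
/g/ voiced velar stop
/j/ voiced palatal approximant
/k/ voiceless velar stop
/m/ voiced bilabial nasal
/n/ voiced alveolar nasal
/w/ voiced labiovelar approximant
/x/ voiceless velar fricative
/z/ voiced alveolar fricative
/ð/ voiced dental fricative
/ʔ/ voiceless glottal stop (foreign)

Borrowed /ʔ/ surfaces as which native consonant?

k

/k/ is closest: same manner (stop), place distance 2 (glottal→velar), same voicing; total 2. Next closest is /g/ at distance 3.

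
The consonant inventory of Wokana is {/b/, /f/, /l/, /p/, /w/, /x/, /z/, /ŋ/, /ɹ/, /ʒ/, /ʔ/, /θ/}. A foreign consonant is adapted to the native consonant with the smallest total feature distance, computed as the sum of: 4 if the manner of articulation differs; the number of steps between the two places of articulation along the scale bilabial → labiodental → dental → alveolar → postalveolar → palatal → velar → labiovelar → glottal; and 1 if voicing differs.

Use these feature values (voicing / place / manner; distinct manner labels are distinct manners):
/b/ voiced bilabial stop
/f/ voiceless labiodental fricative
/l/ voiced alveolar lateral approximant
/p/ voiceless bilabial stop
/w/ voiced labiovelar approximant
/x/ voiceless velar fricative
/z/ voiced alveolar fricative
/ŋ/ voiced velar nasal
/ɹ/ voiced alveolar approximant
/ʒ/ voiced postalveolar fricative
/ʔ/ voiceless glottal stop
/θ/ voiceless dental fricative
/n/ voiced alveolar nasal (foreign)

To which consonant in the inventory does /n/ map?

ŋ

/ŋ/ is closest: same manner (nasal), place distance 3 (alveolar→velar), same voicing; total 3. Next closest is /l/ at distance 4.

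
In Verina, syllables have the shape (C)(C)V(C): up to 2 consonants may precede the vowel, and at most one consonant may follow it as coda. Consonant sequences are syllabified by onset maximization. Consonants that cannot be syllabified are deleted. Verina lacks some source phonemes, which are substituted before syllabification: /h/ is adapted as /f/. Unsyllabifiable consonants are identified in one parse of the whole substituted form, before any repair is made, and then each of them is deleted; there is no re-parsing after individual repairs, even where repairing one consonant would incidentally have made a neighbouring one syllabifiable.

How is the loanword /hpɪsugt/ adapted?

fpɪsug

Substitution: /h/ → /f/, giving /fpɪsugt/.
Syllabifying with onset maximization leaves /t/ stranded (at most one coda consonant is licensed; onsets may contain at most 2 consonants).
Deleting the stranded consonants removes /t/.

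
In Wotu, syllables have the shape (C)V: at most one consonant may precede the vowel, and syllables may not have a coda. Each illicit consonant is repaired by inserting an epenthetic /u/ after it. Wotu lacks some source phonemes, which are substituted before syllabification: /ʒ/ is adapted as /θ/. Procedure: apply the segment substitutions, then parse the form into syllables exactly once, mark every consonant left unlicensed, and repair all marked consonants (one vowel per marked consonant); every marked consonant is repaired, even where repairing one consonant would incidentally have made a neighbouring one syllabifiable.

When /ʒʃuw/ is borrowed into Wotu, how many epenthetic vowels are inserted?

2

After substitution the input is /θʃuw/.
The unsyllabifiable consonants are /θ/, /w/; each receives one epenthetic vowel.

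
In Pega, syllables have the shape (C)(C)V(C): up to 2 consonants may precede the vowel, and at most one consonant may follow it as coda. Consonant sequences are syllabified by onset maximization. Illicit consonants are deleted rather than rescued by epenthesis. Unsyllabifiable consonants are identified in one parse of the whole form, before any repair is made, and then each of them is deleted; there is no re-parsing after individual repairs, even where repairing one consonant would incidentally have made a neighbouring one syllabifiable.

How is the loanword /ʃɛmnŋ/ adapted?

The consonants /n/, /ŋ/ cannot be parsed into a legal (C)(C)V(C) syllable (at most one coda consonant is licensed; onsets may contain at most 2 consonants).
Deletion applies to /n/, /ŋ/.

ʃɛm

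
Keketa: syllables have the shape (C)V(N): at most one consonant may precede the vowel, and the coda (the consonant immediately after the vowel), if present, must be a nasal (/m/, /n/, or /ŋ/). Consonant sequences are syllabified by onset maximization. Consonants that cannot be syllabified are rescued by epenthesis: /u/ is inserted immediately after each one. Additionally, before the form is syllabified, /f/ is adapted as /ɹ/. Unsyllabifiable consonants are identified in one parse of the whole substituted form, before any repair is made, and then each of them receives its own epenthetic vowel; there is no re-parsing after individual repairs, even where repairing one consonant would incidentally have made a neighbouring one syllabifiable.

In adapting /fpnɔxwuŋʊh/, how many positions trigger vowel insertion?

After substitution the input is /ɹpnɔxwuŋʊh/.
The unsyllabifiable consonants are /ɹ/, /p/, /x/, /h/; each receives one epenthetic vowel.

4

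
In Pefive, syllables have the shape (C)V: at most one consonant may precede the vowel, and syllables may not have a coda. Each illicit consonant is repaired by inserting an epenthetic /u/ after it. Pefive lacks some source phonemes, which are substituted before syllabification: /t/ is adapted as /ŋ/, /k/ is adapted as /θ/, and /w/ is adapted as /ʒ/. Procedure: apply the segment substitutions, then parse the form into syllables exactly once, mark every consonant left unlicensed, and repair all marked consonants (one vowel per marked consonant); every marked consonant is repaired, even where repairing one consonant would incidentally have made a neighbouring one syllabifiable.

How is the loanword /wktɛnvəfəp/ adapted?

Substitution: /w/ → /ʒ/, /k/ → /θ/, /t/ → /ŋ/, giving /ʒθŋɛnvəfəp/.
The consonants /ʒ/, /θ/, /n/, /p/ cannot be parsed into a legal (C)V syllable (no codas are permitted; onsets are limited to one consonant).
Inserting the epenthetic vowel yields /ʒ/ → /ʒu/, /θ/ → /θu/, /n/ → /nu/, /p/ → /pu/.

ʒuθuŋɛnuvəfəpu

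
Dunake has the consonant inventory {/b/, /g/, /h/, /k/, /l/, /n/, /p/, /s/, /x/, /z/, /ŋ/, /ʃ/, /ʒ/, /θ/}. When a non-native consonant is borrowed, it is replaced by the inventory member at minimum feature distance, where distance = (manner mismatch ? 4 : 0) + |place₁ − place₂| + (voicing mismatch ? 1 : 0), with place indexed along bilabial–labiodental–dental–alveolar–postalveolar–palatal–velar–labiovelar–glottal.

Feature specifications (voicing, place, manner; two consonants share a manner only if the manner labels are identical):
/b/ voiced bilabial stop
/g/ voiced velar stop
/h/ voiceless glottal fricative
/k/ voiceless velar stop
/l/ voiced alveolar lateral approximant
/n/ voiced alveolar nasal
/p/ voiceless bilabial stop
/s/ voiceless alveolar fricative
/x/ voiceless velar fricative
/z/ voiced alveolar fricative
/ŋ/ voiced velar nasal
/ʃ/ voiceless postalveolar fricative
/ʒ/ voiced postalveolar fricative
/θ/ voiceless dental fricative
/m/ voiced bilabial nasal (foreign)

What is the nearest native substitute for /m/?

/n/ is closest: same manner (nasal), place distance 3 (bilabial→alveolar), same voicing; total 3. Next closest is /b/ at distance 4.

n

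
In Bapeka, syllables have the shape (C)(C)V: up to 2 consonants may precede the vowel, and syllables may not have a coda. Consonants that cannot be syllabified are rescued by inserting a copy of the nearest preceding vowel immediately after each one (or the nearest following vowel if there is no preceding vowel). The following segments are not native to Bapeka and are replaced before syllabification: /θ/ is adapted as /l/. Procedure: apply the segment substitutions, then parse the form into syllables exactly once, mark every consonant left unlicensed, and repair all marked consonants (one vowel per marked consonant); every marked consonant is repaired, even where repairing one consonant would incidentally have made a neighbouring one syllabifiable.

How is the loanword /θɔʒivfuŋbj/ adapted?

lɔʒivfuŋubuju

Substitution: /θ/ → /l/, giving /lɔʒivfuŋbj/.
Under (C)(C)V, the unsyllabifiable consonants are /ŋ/, /b/, /j/ (no codas are permitted; onsets may contain at most 2 consonants).
Each unlicensed consonant becomes the onset of a new syllable: /ŋ/ → /ŋu/, /b/ → /bu/, /j/ → /ju/.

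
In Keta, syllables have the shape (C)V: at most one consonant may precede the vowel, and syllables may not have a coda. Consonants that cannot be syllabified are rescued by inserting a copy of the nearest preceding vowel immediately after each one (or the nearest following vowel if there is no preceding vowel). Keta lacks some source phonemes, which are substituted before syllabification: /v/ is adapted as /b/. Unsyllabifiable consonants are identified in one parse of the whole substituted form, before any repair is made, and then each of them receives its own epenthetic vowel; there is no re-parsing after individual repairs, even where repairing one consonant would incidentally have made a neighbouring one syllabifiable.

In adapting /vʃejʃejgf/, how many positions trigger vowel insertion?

After substitution the input is /bʃejʃejgf/.
The unsyllabifiable consonants are /b/, /j/, /j/, /g/, /f/; each receives one epenthetic vowel.

5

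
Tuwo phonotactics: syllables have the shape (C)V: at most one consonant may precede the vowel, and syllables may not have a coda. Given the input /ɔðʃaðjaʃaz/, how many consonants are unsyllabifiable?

3

The consonants /ð/, /ð/, /z/ cannot be parsed into a legal (C)V syllable (no codas are permitted; onsets are limited to one consonant).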